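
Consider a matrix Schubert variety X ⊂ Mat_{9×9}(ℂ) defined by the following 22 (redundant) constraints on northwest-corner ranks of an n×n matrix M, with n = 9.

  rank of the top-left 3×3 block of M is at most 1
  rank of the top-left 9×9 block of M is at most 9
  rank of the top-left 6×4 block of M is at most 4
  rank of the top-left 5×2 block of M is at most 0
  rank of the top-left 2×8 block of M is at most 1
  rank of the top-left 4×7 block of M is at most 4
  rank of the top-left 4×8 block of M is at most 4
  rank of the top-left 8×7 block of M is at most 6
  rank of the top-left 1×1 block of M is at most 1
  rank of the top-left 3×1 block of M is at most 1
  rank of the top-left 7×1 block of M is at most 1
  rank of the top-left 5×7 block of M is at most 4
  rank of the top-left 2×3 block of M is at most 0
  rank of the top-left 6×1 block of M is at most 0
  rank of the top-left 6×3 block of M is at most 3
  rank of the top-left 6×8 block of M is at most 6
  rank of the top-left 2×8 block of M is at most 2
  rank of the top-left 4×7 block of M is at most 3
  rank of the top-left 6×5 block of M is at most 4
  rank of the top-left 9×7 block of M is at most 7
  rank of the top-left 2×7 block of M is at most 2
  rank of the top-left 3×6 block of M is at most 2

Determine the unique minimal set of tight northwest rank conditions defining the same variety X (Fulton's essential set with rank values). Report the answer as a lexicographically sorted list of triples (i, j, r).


Recovering R(i,j) via the rank-extension bound from the 22 conditions:

  R[1]: 0  0  0  1  1  1  1  1  1
  R[2]: 0  0  0  1  1  1  1  1  2
  R[3]: 0  0  1  2  2  2  2  2  3
  R[4]: 0  0  1  2  3  3  3  3  4
  R[5]: 0  0  1  2  3  4  4  4  5
  R[6]: 0  1  2  3  4  5  5  5  6
  R[7]: 1  2  3  4  5  6  6  6  7
  R[8]: 1  2  3  4  5  6  6  7  8
  R[9]: 1  2  3  4  5  6  7  8  9

the unique w with this rank table is (4, 9, 3, 5, 6, 2, 1, 8, 7).

D(w) has 18 cells with 5 SE-corners; essential set:

[(2, 3, 0), (2, 8, 1), (5, 2, 0), (6, 1, 0), (8, 7, 6)]


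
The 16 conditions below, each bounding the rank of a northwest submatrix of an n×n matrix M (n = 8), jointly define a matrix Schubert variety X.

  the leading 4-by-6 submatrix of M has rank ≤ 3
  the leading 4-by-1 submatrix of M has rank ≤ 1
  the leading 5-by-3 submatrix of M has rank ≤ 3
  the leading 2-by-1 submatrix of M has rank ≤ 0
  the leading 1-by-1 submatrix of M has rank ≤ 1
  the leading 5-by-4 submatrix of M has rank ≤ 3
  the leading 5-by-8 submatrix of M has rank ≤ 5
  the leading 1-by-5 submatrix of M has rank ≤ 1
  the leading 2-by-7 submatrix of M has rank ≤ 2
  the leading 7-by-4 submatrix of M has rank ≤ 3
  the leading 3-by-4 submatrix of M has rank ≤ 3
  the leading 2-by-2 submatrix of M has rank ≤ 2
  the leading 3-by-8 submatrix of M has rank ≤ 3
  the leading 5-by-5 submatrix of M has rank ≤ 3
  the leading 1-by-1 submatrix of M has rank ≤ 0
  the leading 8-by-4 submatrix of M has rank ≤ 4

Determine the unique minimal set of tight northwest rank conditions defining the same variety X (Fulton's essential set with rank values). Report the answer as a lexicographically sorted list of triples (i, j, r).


Computing R[i][j] = min implied NW-rank bound (n=8, 16 conditions):

  R[1]: 0, 1, 1, 1, 1, 1, 1, 1
  R[2]: 0, 1, 2, 2, 2, 2, 2, 2
  R[3]: 1, 2, 3, 3, 3, 3, 3, 3
  R[4]: 1, 2, 3, 3, 3, 3, 4, 4
  R[5]: 1, 2, 3, 3, 3, 4, 5, 5
  R[6]: 1, 2, 3, 3, 4, 5, 6, 6
  R[7]: 1, 2, 3, 3, 4, 5, 6, 7
  R[8]: 1, 2, 3, 4, 5, 6, 7, 8

reading off 1-entries of Δ²R: w = (2, 3, 1, 7, 6, 5, 8, 4).

Rothe diagram D(w) (9 cells), 4 SE-corners (essential conditions):

[(2, 1, 0), (4, 6, 3), (5, 5, 3), (7, 4, 3)]


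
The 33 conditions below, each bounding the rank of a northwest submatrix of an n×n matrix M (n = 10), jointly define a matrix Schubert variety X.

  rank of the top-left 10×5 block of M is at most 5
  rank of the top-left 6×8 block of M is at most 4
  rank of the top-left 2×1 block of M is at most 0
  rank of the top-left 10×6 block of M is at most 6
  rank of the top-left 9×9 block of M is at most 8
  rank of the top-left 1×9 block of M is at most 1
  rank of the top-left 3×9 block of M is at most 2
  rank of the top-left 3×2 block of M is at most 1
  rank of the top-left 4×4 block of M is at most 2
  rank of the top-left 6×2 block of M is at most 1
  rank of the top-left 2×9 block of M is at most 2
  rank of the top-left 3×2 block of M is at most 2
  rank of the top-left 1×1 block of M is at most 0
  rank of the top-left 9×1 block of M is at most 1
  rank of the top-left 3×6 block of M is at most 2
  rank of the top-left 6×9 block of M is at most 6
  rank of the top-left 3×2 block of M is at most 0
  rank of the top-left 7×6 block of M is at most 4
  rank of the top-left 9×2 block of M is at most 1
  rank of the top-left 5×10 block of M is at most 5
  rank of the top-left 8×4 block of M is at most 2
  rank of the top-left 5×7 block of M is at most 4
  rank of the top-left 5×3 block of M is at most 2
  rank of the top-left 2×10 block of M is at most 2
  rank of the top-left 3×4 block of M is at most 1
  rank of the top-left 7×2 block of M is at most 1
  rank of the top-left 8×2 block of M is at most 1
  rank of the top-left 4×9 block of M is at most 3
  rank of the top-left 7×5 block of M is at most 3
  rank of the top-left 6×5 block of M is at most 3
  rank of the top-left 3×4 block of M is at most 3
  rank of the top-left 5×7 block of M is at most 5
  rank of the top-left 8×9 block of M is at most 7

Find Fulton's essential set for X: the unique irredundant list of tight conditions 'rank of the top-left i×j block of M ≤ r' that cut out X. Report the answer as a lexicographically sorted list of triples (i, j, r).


The tightest implied rank at each (i,j), from the 33 conditions:

  row 1: 0, 0, 1, 1, 1, 1, 1, 1, 1, 1
  row 2: 0, 0, 1, 1, 2, 2, 2, 2, 2, 2
  row 3: 0, 0, 1, 1, 2, 2, 2, 2, 2, 3
  row 4: 1, 1, 2, 2, 3, 3, 3, 3, 3, 4
  row 5: 1, 1, 2, 2, 3, 4, 4, 4, 4, 5
  row 6: 1, 1, 2, 2, 3, 4, 4, 4, 5, 6
  row 7: 1, 1, 2, 2, 3, 4, 5, 5, 6, 7
  row 8: 1, 1, 2, 2, 3, 4, 5, 6, 7, 8
  row 9: 1, 1, 2, 3, 4, 5, 6, 7, 8, 9
  row 10: 1, 2, 3, 4, 5, 6, 7, 8, 9, 10

giving w = (3, 5, 10, 1, 6, 9, 7, 8, 4, 2) via Δ²R.

Fulton essential set (6 of the 23 Rothe cells):

[(3, 2, 0), (3, 4, 1), (3, 9, 2), (6, 8, 4), (8, 4, 2), (9, 2, 1)]


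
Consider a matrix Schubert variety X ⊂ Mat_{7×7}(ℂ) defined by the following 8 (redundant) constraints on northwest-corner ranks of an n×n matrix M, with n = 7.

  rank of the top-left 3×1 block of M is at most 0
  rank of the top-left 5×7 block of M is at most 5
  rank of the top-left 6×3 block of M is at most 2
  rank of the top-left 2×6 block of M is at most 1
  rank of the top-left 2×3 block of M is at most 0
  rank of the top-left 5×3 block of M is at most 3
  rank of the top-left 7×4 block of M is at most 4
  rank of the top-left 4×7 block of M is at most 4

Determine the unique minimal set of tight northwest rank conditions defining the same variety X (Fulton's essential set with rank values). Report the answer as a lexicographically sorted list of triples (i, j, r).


The tightest implied rank at each (i,j), from the 8 conditions:

  R[1]: 0 0 0 1 1 1 1
  R[2]: 0 0 0 1 1 1 2
  R[3]: 0 1 1 2 2 2 3
  R[4]: 1 2 2 3 3 3 4
  R[5]: 1 2 2 3 4 4 5
  R[6]: 1 2 2 3 4 5 6
  R[7]: 1 2 3 4 5 6 7

so w = (4, 7, 2, 1, 5, 6, 3).

D(w) has 11 cells with 4 SE-corners; essential set:

[(2, 3, 0), (2, 6, 1), (3, 1, 0), (6, 3, 2)]


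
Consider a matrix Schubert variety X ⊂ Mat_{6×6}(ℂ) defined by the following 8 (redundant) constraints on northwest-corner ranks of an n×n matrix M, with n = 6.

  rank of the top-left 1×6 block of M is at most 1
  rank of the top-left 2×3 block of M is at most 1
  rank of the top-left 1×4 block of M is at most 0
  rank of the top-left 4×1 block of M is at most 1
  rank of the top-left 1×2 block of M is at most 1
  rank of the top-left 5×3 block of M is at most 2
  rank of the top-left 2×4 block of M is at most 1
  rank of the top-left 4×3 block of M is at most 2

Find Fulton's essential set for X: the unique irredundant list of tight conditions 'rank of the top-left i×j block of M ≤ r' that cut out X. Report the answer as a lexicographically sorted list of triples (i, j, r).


Rank table r_w(6×6) implied by the 8 constraints:

  R[1]: 0, 0, 0, 0, 1, 1
  R[2]: 1, 1, 1, 1, 2, 2
  R[3]: 1, 2, 2, 2, 3, 3
  R[4]: 1, 2, 2, 3, 4, 4
  R[5]: 1, 2, 2, 3, 4, 5
  R[6]: 1, 2, 3, 4, 5, 6

giving w = (5, 1, 2, 4, 6, 3) via Δ²R.

D(w) has 6 cells with 2 SE-corners; essential set:

[(1, 4, 0), (5, 3, 2)]


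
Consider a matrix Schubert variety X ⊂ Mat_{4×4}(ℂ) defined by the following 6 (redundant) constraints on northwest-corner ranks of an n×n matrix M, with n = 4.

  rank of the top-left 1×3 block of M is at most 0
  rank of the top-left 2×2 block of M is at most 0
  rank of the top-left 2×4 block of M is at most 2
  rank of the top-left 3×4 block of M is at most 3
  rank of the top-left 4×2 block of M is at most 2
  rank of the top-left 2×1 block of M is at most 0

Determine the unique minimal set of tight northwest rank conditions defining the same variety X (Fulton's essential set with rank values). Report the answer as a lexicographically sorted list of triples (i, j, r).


Computing R[i][j] = min implied NW-rank bound (n=4, 6 conditions):

  row 1: 0  0  0  1
  row 2: 0  0  1  2
  row 3: 1  1  2  3
  row 4: 1  2  3  4

the unique w with this rank table is (4, 3, 1, 2).

ℓ(w)=5; the 2 essential cells (i,j,r):

[(1, 3, 0), (2, 2, 0)]


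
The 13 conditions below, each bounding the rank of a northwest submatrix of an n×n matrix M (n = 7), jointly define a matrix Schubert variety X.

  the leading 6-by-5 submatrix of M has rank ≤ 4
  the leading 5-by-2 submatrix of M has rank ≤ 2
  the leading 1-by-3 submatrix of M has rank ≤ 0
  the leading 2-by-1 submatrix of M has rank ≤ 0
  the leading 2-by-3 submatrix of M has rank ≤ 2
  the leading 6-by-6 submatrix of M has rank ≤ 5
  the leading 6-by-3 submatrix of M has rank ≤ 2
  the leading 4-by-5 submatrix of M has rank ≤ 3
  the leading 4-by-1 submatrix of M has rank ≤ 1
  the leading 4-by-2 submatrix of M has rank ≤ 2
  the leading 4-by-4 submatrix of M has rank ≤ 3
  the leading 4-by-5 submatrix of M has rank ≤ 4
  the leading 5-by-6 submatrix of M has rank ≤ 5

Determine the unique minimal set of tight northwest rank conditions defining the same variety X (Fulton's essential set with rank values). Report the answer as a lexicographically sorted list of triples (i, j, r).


Recovering R(i,j) via the rank-extension bound from the 13 conditions:

  row 1: 0 | 0 | 0 | 1 | 1 | 1 | 1
  row 2: 0 | 1 | 1 | 2 | 2 | 2 | 2
  row 3: 1 | 2 | 2 | 3 | 3 | 3 | 3
  row 4: 1 | 2 | 2 | 3 | 3 | 4 | 4
  row 5: 1 | 2 | 2 | 3 | 4 | 5 | 5
  row 6: 1 | 2 | 2 | 3 | 4 | 5 | 6
  row 7: 1 | 2 | 3 | 4 | 5 | 6 | 7

so w = (4, 2, 1, 6, 5, 7, 3).

Fulton essential set (4 of the 8 Rothe cells):

[(1, 3, 0), (2, 1, 0), (4, 5, 3), (6, 3, 2)]


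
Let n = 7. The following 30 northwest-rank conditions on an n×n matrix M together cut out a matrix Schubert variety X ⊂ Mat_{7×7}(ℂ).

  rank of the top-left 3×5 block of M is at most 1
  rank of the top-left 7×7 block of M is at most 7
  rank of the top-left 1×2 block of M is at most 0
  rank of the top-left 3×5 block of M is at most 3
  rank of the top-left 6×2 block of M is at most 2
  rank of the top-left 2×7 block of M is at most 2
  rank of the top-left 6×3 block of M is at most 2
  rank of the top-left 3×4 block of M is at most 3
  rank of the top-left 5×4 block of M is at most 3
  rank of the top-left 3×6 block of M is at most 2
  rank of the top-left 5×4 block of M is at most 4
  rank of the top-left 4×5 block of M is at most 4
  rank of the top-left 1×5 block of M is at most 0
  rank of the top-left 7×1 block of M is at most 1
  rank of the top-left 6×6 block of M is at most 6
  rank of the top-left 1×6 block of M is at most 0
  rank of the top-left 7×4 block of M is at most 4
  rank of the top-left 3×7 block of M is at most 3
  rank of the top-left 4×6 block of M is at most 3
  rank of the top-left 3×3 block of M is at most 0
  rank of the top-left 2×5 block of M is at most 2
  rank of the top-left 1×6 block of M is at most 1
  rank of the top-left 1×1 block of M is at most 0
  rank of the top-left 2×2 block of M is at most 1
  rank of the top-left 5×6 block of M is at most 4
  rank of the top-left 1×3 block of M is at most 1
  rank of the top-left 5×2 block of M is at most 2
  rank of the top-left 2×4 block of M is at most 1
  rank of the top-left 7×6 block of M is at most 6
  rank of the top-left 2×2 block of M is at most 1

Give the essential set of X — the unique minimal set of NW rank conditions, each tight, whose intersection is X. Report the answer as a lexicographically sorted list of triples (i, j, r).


Propagating the 30 rank bounds to every northwest block:

  R[1]: 0  0  0  0  0  0  1
  R[2]: 0  0  0  1  1  1  2
  R[3]: 0  0  0  1  1  2  3
  R[4]: 1  1  1  2  2  3  4
  R[5]: 1  2  2  3  3  4  5
  R[6]: 1  2  2  3  4  5  6
  R[7]: 1  2  3  4  5  6  7

giving w = (7, 4, 6, 1, 2, 5, 3) via Δ²R.

D(w) has 14 cells with 4 SE-corners; essential set:

[(1, 6, 0), (3, 3, 0), (3, 5, 1), (6, 3, 2)]


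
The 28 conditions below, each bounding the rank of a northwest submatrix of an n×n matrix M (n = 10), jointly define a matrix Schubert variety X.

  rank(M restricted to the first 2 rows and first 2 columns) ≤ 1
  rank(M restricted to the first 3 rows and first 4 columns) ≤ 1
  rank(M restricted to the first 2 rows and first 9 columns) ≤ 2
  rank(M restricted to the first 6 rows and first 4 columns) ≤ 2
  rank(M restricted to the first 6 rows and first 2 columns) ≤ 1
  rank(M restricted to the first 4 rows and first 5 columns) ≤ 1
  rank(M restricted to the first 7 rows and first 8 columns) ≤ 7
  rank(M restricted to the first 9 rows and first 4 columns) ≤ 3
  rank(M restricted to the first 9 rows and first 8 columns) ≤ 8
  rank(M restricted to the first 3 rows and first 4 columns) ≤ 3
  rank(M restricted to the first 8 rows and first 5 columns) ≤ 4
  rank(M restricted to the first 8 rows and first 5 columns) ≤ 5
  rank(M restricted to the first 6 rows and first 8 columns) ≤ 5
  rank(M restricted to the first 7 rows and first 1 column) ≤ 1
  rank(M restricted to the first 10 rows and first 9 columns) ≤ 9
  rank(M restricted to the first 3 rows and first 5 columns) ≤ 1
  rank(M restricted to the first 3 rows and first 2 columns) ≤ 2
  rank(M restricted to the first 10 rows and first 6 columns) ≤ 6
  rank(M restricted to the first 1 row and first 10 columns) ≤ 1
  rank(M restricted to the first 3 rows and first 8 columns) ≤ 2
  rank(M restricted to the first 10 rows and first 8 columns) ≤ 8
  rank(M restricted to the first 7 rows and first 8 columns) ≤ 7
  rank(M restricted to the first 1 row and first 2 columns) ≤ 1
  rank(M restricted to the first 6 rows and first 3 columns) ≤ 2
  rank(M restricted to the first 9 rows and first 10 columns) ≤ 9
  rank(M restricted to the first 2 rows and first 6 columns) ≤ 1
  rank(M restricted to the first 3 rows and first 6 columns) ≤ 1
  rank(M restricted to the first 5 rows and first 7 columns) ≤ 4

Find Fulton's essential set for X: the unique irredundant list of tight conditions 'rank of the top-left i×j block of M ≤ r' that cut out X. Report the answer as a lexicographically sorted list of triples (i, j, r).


Propagating the 28 rank bounds to every northwest block:

  row 1: 1 1 1 1 1 1 1 1 1 1
  row 2: 1 1 1 1 1 1 2 2 2 2
  row 3: 1 1 1 1 1 1 2 2 3 3
  row 4: 1 1 1 1 1 2 3 3 4 4
  row 5: 1 1 2 2 2 3 4 4 5 5
  row 6: 1 1 2 2 3 4 5 5 6 6
  row 7: 1 2 3 3 4 5 6 6 7 7
  row 8: 1 2 3 3 4 5 6 7 8 8
  row 9: 1 2 3 3 4 5 6 7 8 9
  row 10: 1 2 3 4 5 6 7 8 9 10

second differences of R give the permutation w = (1, 7, 9, 6, 3, 5, 2, 8, 10, 4).

6 SE-corners of the 20-cell Rothe diagram give Ess(w):

[(3, 6, 1), (3, 8, 2), (4, 5, 1), (6, 2, 1), (6, 4, 2), (9, 4, 3)]


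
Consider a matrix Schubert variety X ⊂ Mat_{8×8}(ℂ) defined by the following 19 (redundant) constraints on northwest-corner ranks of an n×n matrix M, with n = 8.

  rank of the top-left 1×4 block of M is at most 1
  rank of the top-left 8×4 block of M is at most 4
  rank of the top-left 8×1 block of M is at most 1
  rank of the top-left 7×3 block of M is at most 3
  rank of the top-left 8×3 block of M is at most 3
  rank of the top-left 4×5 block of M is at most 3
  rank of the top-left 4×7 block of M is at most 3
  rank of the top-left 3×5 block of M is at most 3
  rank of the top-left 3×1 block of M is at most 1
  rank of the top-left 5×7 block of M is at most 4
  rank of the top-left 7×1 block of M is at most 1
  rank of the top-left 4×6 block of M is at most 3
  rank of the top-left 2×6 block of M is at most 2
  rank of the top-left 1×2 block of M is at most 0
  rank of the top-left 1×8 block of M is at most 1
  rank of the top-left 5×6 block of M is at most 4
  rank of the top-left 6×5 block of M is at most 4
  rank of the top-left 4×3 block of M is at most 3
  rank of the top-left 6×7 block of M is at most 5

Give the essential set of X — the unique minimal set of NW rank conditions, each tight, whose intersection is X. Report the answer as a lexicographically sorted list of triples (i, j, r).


Computing R[i][j] = min implied NW-rank bound (n=8, 19 conditions):

  i=1: 0  0  1  1  1  1  1  1
  i=2: 1  1  2  2  2  2  2  2
  i=3: 1  2  3  3  3  3  3  3
  i=4: 1  2  3  3  3  3  3  4
  i=5: 1  2  3  4  4  4  4  5
  i=6: 1  2  3  4  4  5  5  6
  i=7: 1  2  3  4  5  6  6  7
  i=8: 1  2  3  4  5  6  7  8

so w = (3, 1, 2, 8, 4, 6, 5, 7).

Fulton essential set (3 of the 7 Rothe cells):

[(1, 2, 0), (4, 7, 3), (6, 5, 4)]


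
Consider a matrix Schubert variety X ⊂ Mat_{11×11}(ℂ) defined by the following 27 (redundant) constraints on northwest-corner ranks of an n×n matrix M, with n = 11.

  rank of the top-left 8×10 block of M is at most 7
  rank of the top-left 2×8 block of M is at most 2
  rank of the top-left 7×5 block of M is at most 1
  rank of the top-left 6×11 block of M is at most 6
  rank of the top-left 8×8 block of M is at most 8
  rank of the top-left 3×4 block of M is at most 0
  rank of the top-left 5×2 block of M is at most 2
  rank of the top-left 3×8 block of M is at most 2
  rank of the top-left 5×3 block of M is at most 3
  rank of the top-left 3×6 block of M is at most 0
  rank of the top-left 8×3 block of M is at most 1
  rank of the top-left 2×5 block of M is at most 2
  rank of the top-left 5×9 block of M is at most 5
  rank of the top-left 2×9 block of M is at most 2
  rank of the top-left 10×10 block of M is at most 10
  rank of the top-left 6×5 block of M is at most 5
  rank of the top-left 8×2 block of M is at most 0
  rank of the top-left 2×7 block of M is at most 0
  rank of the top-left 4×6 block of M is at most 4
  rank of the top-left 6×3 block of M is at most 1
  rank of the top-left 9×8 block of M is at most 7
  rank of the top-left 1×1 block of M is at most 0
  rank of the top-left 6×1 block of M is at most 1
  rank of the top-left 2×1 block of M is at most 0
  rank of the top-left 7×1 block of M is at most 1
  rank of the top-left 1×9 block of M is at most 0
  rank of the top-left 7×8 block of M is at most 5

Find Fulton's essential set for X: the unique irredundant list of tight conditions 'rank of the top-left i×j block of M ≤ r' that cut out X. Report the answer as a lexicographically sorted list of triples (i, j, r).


Rank table r_w(11×11) implied by the 27 constraints:

  row 1: 0 | 0 | 0 | 0 | 0 | 0 | 0 | 0 | 0 | 1 | 1
  row 2: 0 | 0 | 0 | 0 | 0 | 0 | 0 | 1 | 1 | 2 | 2
  row 3: 0 | 0 | 0 | 0 | 0 | 0 | 1 | 2 | 2 | 3 | 3
  row 4: 0 | 0 | 1 | 1 | 1 | 1 | 2 | 3 | 3 | 4 | 4
  row 5: 0 | 0 | 1 | 1 | 1 | 2 | 3 | 4 | 4 | 5 | 5
  row 6: 0 | 0 | 1 | 1 | 1 | 2 | 3 | 4 | 5 | 6 | 6
  row 7: 0 | 0 | 1 | 1 | 1 | 2 | 3 | 4 | 5 | 6 | 7
  row 8: 0 | 0 | 1 | 2 | 2 | 3 | 4 | 5 | 6 | 7 | 8
  row 9: 1 | 1 | 2 | 3 | 3 | 4 | 5 | 6 | 7 | 8 | 9
  row 10: 1 | 2 | 3 | 4 | 4 | 5 | 6 | 7 | 8 | 9 | 10
  row 11: 1 | 2 | 3 | 4 | 5 | 6 | 7 | 8 | 9 | 10 | 11

reading off 1-entries of Δ²R: w = (10, 8, 7, 3, 6, 9, 11, 4, 1, 2, 5).

Fulton essential set (5 of the 38 Rothe cells):

[(1, 9, 0), (2, 7, 0), (3, 6, 0), (7, 5, 1), (8, 2, 0)]


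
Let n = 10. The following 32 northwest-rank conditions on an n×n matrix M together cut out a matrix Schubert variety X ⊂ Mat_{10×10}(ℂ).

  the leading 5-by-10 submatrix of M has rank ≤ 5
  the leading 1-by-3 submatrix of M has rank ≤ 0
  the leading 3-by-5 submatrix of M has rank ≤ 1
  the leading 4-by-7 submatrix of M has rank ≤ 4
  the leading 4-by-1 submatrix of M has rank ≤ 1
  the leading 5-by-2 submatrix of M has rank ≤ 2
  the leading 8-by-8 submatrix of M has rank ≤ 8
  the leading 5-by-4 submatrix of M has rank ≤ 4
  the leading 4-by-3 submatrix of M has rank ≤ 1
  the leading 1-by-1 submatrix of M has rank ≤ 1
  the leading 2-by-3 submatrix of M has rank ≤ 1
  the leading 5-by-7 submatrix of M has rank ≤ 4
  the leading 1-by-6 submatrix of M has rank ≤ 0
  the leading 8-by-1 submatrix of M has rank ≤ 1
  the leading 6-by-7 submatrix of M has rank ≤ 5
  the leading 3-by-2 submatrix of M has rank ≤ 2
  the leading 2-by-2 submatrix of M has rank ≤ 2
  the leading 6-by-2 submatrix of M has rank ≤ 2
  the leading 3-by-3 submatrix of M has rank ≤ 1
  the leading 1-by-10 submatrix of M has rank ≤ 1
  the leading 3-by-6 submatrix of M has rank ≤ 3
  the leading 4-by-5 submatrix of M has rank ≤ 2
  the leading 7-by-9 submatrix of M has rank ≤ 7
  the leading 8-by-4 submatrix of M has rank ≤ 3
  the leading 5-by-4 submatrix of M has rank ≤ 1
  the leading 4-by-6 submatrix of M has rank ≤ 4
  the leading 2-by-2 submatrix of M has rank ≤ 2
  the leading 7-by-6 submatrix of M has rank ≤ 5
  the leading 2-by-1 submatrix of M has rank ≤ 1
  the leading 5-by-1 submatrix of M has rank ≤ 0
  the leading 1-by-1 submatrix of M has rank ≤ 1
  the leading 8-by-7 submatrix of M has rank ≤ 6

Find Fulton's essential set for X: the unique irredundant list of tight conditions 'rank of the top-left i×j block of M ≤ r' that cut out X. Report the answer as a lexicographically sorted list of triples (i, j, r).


Computing R[i][j] = min implied NW-rank bound (n=10, 32 conditions):

  R[1]: 0 0 0 0 0 0 1 1 1 1
  R[2]: 0 1 1 1 1 1 2 2 2 2
  R[3]: 0 1 1 1 1 2 3 3 3 3
  R[4]: 0 1 1 1 2 3 4 4 4 4
  R[5]: 0 1 1 1 2 3 4 5 5 5
  R[6]: 1 2 2 2 3 4 5 6 6 6
  R[7]: 1 2 3 3 4 5 6 7 7 7
  R[8]: 1 2 3 3 4 5 6 7 8 8
  R[9]: 1 2 3 4 5 6 7 8 9 9
  R[10]: 1 2 3 4 5 6 7 8 9 10

so w = (7, 2, 6, 5, 8, 1, 3, 9, 4, 10).

D(w) has 18 cells with 5 SE-corners; essential set:

[(1, 6, 0), (3, 5, 1), (5, 1, 0), (5, 4, 1), (8, 4, 3)]


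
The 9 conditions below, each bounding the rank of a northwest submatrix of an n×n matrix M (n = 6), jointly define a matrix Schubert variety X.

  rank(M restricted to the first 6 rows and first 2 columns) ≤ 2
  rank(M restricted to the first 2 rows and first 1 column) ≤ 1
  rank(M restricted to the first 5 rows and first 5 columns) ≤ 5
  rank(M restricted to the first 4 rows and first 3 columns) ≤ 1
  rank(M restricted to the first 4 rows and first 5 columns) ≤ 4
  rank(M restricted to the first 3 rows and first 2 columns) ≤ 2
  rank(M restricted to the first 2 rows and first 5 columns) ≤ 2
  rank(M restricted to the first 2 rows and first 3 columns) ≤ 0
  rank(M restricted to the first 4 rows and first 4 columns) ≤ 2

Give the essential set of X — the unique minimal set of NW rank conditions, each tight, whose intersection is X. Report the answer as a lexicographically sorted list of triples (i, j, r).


Recovering R(i,j) via the rank-extension bound from the 9 conditions:

  i=1: 0 0 0 1 1 1
  i=2: 0 0 0 1 2 2
  i=3: 1 1 1 2 3 3
  i=4: 1 1 1 2 3 4
  i=5: 1 2 2 3 4 5
  i=6: 1 2 3 4 5 6

reading off 1-entries of Δ²R: w = (4, 5, 1, 6, 2, 3).

2 SE-corners of the 8-cell Rothe diagram give Ess(w):

[(2, 3, 0), (4, 3, 1)]


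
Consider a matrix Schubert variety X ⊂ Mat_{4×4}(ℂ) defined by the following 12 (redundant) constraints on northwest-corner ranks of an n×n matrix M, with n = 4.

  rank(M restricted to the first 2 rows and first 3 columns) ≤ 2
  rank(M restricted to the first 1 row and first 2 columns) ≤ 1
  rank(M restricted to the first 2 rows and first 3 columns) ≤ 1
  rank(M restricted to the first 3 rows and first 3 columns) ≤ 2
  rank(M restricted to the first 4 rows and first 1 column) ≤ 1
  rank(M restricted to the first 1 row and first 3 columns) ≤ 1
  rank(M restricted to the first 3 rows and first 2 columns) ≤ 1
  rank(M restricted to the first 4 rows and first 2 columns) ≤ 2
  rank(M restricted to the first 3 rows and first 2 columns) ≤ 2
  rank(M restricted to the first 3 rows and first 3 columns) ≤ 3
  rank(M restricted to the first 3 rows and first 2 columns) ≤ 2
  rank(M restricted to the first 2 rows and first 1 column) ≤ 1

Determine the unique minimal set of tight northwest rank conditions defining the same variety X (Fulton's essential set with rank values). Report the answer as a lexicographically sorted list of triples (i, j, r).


Rank table r_w(4×4) implied by the 12 constraints:

  R[1]: 1, 1, 1, 1
  R[2]: 1, 1, 1, 2
  R[3]: 1, 1, 2, 3
  R[4]: 1, 2, 3, 4

hence w(1..4) = (1, 4, 3, 2).

D(w) has 3 cells with 2 SE-corners; essential set:

[(2, 3, 1), (3, 2, 1)]


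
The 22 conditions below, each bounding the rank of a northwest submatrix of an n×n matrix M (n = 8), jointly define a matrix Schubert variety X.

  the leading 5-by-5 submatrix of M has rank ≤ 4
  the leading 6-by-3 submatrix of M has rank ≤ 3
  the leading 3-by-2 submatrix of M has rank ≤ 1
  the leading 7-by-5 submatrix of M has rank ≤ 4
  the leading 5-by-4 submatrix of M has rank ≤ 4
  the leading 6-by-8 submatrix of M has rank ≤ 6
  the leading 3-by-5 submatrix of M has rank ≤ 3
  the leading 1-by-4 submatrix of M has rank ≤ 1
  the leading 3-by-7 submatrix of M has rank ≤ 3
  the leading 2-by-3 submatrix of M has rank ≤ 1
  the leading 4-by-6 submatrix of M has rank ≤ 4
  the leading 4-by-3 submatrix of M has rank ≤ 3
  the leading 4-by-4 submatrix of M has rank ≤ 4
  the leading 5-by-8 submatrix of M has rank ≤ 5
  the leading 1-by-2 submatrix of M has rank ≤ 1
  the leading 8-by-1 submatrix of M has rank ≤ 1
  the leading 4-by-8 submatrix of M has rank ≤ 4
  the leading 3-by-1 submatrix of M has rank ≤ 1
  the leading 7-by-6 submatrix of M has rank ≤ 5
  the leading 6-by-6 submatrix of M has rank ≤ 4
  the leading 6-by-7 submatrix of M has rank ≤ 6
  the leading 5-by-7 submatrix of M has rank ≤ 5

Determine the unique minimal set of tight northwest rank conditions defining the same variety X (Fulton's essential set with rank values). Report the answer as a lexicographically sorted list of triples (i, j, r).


Recovering R(i,j) via the rank-extension bound from the 22 conditions:

  1 | 1 | 1 | 1 | 1 | 1 | 1 | 1
  1 | 1 | 1 | 2 | 2 | 2 | 2 | 2
  1 | 1 | 2 | 3 | 3 | 3 | 3 | 3
  1 | 2 | 3 | 4 | 4 | 4 | 4 | 4
  1 | 2 | 3 | 4 | 4 | 4 | 5 | 5
  1 | 2 | 3 | 4 | 4 | 4 | 5 | 6
  1 | 2 | 3 | 4 | 4 | 5 | 6 | 7
  1 | 2 | 3 | 4 | 5 | 6 | 7 | 8

so w = (1, 4, 3, 2, 7, 8, 6, 5).

|D(w)|=8, |Ess(w)|=4:

[(2, 3, 1), (3, 2, 1), (6, 6, 4), (7, 5, 4)]


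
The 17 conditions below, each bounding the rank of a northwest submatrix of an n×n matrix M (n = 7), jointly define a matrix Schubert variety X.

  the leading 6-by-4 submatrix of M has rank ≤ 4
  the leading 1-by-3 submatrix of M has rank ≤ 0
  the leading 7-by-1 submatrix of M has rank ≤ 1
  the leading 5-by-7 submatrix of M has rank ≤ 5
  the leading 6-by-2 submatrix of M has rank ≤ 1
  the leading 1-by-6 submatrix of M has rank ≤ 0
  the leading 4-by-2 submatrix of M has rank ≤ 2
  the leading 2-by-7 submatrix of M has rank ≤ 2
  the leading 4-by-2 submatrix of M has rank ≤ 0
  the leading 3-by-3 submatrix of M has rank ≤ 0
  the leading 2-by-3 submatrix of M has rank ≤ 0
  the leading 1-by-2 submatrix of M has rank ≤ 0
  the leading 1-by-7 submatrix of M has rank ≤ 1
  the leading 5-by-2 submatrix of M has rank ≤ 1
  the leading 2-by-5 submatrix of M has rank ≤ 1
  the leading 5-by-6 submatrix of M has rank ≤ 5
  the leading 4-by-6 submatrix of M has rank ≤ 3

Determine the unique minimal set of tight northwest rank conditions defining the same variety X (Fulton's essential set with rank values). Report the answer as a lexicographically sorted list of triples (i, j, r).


Rank table r_w(7×7) implied by the 17 constraints:

  0 | 0 | 0 | 0 | 0 | 0 | 1
  0 | 0 | 0 | 1 | 1 | 1 | 2
  0 | 0 | 0 | 1 | 2 | 2 | 3
  0 | 0 | 1 | 2 | 3 | 3 | 4
  1 | 1 | 2 | 3 | 4 | 4 | 5
  1 | 1 | 2 | 3 | 4 | 5 | 6
  1 | 2 | 3 | 4 | 5 | 6 | 7

second differences of R give the permutation w = (7, 4, 5, 3, 1, 6, 2).

Fulton essential set (4 of the 15 Rothe cells):

[(1, 6, 0), (3, 3, 0), (4, 2, 0), (6, 2, 1)]


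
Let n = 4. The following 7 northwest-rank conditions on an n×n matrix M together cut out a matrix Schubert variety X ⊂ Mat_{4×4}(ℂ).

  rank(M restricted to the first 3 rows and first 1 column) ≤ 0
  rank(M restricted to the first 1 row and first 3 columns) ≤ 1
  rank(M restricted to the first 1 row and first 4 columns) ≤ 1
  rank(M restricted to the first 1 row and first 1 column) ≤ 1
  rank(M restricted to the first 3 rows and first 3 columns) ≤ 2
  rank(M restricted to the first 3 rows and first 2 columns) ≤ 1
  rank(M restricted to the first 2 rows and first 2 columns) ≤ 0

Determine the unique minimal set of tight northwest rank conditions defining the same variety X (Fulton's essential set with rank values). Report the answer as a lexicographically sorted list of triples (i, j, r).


Reconstructing r_w from the 7 given conditions:

  i=1: 0  0  1  1
  i=2: 0  0  1  2
  i=3: 0  1  2  3
  i=4: 1  2  3  4

hence w(1..4) = (3, 4, 2, 1).

Rothe diagram D(w) (5 cells), 2 SE-corners (essential conditions):

[(2, 2, 0), (3, 1, 0)]


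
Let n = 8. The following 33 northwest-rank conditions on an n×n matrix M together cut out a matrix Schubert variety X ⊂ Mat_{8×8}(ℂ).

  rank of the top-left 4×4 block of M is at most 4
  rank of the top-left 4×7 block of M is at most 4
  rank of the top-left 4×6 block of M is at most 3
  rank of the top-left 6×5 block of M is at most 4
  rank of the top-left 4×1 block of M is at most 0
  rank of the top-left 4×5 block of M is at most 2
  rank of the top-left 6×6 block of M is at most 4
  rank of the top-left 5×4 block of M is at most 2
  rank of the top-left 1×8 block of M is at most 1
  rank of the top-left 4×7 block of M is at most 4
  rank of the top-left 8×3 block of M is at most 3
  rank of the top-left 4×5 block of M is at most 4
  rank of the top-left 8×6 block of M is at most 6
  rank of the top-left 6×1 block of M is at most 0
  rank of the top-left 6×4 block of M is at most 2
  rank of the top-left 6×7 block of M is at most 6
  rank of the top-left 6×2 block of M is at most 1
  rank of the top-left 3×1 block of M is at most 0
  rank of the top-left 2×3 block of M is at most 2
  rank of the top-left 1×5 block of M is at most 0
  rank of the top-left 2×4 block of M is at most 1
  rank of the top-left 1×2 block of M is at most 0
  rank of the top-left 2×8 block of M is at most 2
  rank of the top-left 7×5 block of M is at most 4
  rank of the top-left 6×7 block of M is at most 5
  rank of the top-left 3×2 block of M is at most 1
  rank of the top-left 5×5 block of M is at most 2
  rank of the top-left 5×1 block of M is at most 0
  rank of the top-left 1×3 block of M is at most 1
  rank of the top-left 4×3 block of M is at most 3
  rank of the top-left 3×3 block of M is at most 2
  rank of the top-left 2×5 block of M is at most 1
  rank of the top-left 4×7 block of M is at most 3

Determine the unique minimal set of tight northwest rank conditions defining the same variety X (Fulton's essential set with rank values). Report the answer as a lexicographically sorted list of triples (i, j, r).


Propagating the 33 rank bounds to every northwest block:

  row 1: 0  0  0  0  0  1  1  1
  row 2: 0  1  1  1  1  2  2  2
  row 3: 0  1  2  2  2  3  3  3
  row 4: 0  1  2  2  2  3  3  4
  row 5: 0  1  2  2  2  3  4  5
  row 6: 0  1  2  2  3  4  5  6
  row 7: 1  2  3  3  4  5  6  7
  row 8: 1  2  3  4  5  6  7  8

hence w(1..8) = (6, 2, 3, 8, 7, 5, 1, 4).

Fulton essential set (5 of the 16 Rothe cells):

[(1, 5, 0), (4, 7, 3), (5, 5, 2), (6, 1, 0), (6, 4, 2)]


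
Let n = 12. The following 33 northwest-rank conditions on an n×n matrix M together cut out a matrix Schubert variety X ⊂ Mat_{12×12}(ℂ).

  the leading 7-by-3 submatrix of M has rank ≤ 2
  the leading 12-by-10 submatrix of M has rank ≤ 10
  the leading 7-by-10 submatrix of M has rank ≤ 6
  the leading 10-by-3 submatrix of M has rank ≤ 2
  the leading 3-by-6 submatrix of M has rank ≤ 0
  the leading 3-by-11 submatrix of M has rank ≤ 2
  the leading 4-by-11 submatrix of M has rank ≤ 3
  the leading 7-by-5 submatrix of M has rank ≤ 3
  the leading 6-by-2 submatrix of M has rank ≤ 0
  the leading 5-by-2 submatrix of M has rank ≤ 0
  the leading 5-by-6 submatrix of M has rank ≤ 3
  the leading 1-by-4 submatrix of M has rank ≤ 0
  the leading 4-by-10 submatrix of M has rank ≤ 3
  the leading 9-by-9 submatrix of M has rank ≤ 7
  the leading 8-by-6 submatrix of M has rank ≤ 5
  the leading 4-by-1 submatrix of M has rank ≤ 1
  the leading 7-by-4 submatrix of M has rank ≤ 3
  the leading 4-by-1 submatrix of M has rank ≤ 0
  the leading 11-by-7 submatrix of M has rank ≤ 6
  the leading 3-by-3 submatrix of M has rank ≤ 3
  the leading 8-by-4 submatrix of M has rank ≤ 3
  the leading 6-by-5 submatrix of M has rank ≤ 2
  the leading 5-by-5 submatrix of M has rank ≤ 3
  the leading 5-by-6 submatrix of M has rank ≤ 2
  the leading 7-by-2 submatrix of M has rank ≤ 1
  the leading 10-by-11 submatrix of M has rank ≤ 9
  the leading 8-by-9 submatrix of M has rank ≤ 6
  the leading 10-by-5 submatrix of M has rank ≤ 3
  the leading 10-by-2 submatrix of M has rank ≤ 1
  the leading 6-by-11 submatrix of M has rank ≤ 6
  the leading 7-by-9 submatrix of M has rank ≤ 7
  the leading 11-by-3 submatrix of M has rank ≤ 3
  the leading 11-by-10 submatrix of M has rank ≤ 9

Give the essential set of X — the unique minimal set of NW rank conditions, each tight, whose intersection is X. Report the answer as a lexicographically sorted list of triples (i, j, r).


Propagating the 33 rank bounds to every northwest block:

  R[1]: 0  0  0  0  0  0  1  1  1  1  1  1
  R[2]: 0  0  0  0  0  0  1  2  2  2  2  2
  R[3]: 0  0  0  0  0  0  1  2  2  2  2  3
  R[4]: 0  0  1  1  1  1  2  3  3  3  3  4
  R[5]: 0  0  1  2  2  2  3  4  4  4  4  5
  R[6]: 0  0  1  2  2  3  4  5  5  5  5  6
  R[7]: 1  1  2  3  3  4  5  6  6  6  6  7
  R[8]: 1  1  2  3  3  4  5  6  6  7  7  8
  R[9]: 1  1  2  3  3  4  5  6  7  8  8  9
  R[10]: 1  1  2  3  3  4  5  6  7  8  9  10
  R[11]: 1  2  3  4  4  5  6  7  8  9  10  11
  R[12]: 1  2  3  4  5  6  7  8  9  10  11  12

second differences of R give the permutation w = (7, 8, 12, 3, 4, 6, 1, 10, 9, 11, 2, 5).

7 SE-corners of the 35-cell Rothe diagram give Ess(w):

[(3, 6, 0), (3, 11, 2), (6, 2, 0), (6, 5, 2), (8, 9, 6), (10, 2, 1), (10, 5, 3)]


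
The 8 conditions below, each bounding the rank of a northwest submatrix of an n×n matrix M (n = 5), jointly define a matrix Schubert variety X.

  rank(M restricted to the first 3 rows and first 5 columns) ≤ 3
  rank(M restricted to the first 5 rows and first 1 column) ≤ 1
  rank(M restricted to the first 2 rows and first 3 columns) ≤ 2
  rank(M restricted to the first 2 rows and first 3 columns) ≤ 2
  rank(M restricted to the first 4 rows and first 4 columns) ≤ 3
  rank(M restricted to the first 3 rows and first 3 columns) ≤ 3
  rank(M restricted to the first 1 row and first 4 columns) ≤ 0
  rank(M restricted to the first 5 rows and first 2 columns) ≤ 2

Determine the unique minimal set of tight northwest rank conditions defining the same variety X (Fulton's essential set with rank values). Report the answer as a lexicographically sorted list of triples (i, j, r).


Reconstructing r_w from the 8 given conditions:

  R[1]: 0 | 0 | 0 | 0 | 1
  R[2]: 1 | 1 | 1 | 1 | 2
  R[3]: 1 | 2 | 2 | 2 | 3
  R[4]: 1 | 2 | 3 | 3 | 4
  R[5]: 1 | 2 | 3 | 4 | 5

so w = (5, 1, 2, 3, 4).

Rothe diagram D(w) (4 cells), 1 SE-corner (essential condition):

[(1, 4, 0)]


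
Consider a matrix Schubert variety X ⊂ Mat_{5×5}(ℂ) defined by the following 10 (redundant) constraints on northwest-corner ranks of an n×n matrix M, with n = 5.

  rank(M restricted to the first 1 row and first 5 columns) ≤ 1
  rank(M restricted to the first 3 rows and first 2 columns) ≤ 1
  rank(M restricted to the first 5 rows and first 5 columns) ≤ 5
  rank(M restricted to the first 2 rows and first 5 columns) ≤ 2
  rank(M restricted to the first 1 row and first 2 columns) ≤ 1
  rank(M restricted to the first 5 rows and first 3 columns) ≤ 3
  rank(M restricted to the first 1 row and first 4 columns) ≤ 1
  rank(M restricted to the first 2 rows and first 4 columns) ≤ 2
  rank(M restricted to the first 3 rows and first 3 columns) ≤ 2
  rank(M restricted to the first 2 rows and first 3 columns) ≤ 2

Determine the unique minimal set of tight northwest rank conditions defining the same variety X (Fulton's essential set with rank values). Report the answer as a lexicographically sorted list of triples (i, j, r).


Propagating the 10 rank bounds to every northwest block:

  1, 1, 1, 1, 1
  1, 1, 2, 2, 2
  1, 1, 2, 3, 3
  1, 2, 3, 4, 4
  1, 2, 3, 4, 5

giving w = (1, 3, 4, 2, 5) via Δ²R.

D(w) has 2 cells with 1 SE-corner; essential set:

[(3, 2, 1)]


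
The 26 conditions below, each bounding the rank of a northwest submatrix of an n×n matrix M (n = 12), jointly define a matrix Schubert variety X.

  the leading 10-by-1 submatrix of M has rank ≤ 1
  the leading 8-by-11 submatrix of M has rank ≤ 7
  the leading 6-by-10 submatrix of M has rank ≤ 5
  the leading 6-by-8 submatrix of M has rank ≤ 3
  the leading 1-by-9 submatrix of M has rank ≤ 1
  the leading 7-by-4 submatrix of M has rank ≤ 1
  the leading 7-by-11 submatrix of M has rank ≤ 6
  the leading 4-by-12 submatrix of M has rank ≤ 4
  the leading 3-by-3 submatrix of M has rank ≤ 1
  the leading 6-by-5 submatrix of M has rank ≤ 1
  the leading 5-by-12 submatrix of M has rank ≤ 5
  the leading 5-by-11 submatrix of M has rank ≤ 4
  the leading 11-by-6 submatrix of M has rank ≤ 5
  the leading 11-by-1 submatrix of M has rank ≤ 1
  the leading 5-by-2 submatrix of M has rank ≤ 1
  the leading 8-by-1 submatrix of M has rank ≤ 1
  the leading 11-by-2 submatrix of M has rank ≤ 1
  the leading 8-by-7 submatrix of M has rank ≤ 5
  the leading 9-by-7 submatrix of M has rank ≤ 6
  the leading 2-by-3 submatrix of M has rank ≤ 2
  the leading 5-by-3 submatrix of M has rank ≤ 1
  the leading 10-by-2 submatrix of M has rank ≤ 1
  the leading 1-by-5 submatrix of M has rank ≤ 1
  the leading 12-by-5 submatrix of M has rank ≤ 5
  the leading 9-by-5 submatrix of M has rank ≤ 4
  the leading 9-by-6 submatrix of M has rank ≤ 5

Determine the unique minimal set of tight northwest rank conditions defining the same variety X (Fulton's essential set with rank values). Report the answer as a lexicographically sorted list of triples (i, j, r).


Rank table r_w(12×12) implied by the 26 constraints:

  R[1]: 1, 1, 1, 1, 1, 1, 1, 1, 1, 1, 1, 1
  R[2]: 1, 1, 1, 1, 1, 2, 2, 2, 2, 2, 2, 2
  R[3]: 1, 1, 1, 1, 1, 2, 3, 3, 3, 3, 3, 3
  R[4]: 1, 1, 1, 1, 1, 2, 3, 3, 4, 4, 4, 4
  R[5]: 1, 1, 1, 1, 1, 2, 3, 3, 4, 4, 4, 5
  R[6]: 1, 1, 1, 1, 1, 2, 3, 3, 4, 5, 5, 6
  R[7]: 1, 1, 1, 1, 2, 3, 4, 4, 5, 6, 6, 7
  R[8]: 1, 1, 2, 2, 3, 4, 5, 5, 6, 7, 7, 8
  R[9]: 1, 1, 2, 3, 4, 5, 6, 6, 7, 8, 8, 9
  R[10]: 1, 1, 2, 3, 4, 5, 6, 7, 8, 9, 9, 10
  R[11]: 1, 1, 2, 3, 4, 5, 6, 7, 8, 9, 10, 11
  R[12]: 1, 2, 3, 4, 5, 6, 7, 8, 9, 10, 11, 12

so w = (1, 6, 7, 9, 12, 10, 5, 3, 4, 8, 11, 2).

D(w) has 32 cells with 5 SE-corners; essential set:

[(5, 11, 4), (6, 5, 1), (6, 8, 3), (7, 4, 1), (11, 2, 1)]
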